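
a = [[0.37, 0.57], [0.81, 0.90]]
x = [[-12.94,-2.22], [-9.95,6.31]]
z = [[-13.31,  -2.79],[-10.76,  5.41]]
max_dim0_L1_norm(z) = 24.07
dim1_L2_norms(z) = [13.6, 12.04]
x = a + z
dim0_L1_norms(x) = [22.89, 8.53]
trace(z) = -7.90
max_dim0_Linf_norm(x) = 12.94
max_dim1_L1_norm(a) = 1.71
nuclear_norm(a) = 1.48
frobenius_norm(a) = 1.39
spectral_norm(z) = 17.17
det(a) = -0.13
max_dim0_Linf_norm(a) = 0.9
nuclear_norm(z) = 23.11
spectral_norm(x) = 16.48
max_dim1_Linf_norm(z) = 13.31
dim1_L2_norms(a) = [0.68, 1.21]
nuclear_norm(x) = 22.77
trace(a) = 1.27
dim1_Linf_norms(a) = [0.57, 0.9]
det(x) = -103.74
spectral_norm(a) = 1.39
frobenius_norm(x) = 17.64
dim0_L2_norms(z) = [17.12, 6.09]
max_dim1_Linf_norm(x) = 12.94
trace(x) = -6.63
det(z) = -102.03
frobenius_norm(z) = 18.17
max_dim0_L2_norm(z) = 17.12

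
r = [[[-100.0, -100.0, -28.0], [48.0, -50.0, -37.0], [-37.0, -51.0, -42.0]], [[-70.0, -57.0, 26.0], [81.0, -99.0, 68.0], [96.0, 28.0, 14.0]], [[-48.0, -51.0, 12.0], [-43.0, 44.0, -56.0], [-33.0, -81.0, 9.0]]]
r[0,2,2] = -42.0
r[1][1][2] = 68.0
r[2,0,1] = -51.0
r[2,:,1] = [-51.0, 44.0, -81.0]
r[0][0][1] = -100.0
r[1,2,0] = 96.0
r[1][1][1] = -99.0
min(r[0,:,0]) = -100.0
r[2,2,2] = 9.0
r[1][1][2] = 68.0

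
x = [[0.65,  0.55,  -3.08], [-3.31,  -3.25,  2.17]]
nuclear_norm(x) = 7.83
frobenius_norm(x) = 6.04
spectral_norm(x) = 5.61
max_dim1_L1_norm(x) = 8.73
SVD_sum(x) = [[1.45, 1.41, -1.48], [-2.91, -2.82, 2.97]] + [[-0.80, -0.86, -1.6],[-0.4, -0.43, -0.80]]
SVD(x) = [[-0.45, 0.89],[0.89, 0.45]] @ diag([5.614481332562608, 2.2173180570919424]) @ [[-0.58, -0.56, 0.59], [-0.4, -0.43, -0.81]]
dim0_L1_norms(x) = [3.96, 3.8, 5.25]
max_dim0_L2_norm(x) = 3.77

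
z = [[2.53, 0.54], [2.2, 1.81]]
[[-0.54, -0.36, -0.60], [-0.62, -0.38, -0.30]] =z @ [[-0.19,-0.13,-0.27], [-0.11,-0.05,0.16]]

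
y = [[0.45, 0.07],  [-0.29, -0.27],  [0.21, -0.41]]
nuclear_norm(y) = 1.07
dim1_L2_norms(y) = [0.46, 0.4, 0.46]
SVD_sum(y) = [[0.44, 0.11], [-0.34, -0.09], [0.10, 0.03]] + [[0.01,-0.04], [0.05,-0.18], [0.11,-0.44]]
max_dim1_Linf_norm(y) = 0.45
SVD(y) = [[-0.78, -0.09], [0.60, -0.38], [-0.17, -0.92]] @ diag([0.5804086233772697, 0.48961804491797745]) @ [[-0.97,-0.25], [-0.25,0.97]]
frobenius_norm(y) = 0.76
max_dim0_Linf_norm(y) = 0.45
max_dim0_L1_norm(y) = 0.95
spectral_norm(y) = 0.58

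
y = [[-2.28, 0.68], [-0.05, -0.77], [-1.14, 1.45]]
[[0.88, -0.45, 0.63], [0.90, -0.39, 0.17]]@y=[[-2.70, 1.86], [-2.23, 1.16]]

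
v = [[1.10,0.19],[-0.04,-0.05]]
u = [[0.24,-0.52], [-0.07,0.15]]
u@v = [[0.28, 0.07],  [-0.08, -0.02]]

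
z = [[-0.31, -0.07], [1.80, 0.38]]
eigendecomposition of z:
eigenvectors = [[(0.19-0.05j), (0.19+0.05j)],[(-0.98+0j), (-0.98-0j)]]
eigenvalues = [(0.04+0.08j), (0.04-0.08j)]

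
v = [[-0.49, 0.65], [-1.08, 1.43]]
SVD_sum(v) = [[-0.49,0.65], [-1.08,1.43]] + [[0.0, 0.00],[-0.00, -0.0]]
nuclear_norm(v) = 1.97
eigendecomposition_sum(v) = [[0.0, -0.0], [0.00, -0.00]] + [[-0.49,0.65], [-1.08,1.43]]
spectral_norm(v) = 1.97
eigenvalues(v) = [0.0, 0.94]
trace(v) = 0.94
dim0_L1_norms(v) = [1.57, 2.08]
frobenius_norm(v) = 1.97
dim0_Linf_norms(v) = [1.08, 1.43]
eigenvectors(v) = [[-0.8, -0.41], [-0.6, -0.91]]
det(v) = 0.00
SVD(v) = [[-0.41, -0.91], [-0.91, 0.41]] @ diag([1.9682224375682438, 0.0006604944518394683]) @ [[0.6, -0.8], [-0.80, -0.6]]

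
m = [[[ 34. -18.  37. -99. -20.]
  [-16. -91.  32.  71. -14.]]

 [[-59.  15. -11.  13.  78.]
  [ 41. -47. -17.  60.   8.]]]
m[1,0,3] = 13.0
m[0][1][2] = 32.0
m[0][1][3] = 71.0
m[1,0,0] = -59.0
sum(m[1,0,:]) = 36.0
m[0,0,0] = 34.0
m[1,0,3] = 13.0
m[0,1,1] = -91.0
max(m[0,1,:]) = 71.0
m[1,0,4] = 78.0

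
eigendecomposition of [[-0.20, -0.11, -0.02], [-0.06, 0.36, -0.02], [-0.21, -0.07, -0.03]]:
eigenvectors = [[0.68, 0.12, 0.19], [0.09, -0.03, -0.98], [0.73, -0.99, 0.07]]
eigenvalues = [-0.24, -0.01, 0.37]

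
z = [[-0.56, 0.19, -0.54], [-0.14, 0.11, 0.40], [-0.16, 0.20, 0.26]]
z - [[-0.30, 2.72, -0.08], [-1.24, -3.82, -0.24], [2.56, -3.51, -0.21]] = [[-0.26,-2.53,-0.46],[1.10,3.93,0.64],[-2.72,3.71,0.47]]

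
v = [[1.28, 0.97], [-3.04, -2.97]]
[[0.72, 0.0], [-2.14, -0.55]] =v@[[0.08, -0.61], [0.64, 0.81]]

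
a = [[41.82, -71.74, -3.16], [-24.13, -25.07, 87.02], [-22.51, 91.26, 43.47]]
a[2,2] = 43.47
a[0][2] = -3.16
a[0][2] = -3.16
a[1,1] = -25.07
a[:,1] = [-71.74, -25.07, 91.26]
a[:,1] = [-71.74, -25.07, 91.26]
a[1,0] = -24.13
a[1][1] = -25.07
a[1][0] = -24.13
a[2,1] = 91.26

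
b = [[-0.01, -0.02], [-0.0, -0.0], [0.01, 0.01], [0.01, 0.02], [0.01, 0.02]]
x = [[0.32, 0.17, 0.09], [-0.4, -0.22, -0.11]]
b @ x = [[0.0, 0.0, 0.0], [0.00, 0.00, 0.00], [-0.0, -0.00, -0.00], [-0.0, -0.00, -0.0], [-0.00, -0.0, -0.00]]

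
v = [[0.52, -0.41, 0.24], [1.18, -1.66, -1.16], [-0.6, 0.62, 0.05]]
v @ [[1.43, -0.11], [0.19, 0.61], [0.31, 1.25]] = [[0.74, -0.01], [1.01, -2.59], [-0.72, 0.51]]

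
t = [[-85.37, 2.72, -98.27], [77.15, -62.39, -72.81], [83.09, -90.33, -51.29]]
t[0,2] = -98.27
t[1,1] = -62.39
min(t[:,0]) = -85.37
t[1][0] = 77.15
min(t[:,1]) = -90.33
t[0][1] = 2.72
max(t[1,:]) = 77.15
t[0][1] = 2.72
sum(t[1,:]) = -58.05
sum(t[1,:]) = -58.05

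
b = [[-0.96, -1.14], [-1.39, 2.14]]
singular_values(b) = [2.6, 1.4]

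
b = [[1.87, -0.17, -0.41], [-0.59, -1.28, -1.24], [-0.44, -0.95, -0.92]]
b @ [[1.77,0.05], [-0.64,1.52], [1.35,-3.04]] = [[2.87, 1.08], [-1.9, 1.79], [-1.41, 1.33]]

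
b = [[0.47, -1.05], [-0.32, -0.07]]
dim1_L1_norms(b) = [1.52, 0.39]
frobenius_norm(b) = 1.20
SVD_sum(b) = [[0.49,-1.04],[-0.03,0.07]] + [[-0.02, -0.01], [-0.29, -0.14]]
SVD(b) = [[1.00, -0.06], [-0.06, -1.0]] @ diag([1.1524944579713259, 0.3200883071050553]) @ [[0.42, -0.91],[0.91, 0.42]]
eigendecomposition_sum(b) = [[0.60,-0.69], [-0.21,0.24]] + [[-0.13, -0.36], [-0.11, -0.31]]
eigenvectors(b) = [[0.94, 0.76],[-0.33, 0.65]]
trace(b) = 0.40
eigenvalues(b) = [0.84, -0.44]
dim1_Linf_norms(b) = [1.05, 0.32]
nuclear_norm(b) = 1.47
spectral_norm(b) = 1.15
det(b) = -0.37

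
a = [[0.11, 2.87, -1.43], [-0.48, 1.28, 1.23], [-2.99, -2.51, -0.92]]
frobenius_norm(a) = 5.46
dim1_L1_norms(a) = [4.41, 2.99, 6.42]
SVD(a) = [[-0.53, -0.84, 0.11], [-0.2, -0.00, -0.98], [0.83, -0.54, -0.16]] @ diag([4.553707117948414, 2.5162859553498924, 1.6414190430401507]) @ [[-0.54, -0.84, -0.05],  [0.6, -0.43, 0.67],  [0.59, -0.33, -0.74]]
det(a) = -18.81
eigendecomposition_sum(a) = [[-1.15+0.00j, 0.15-0.00j, (-1.08-0j)], [0.34-0.00j, -0.05+0.00j, 0.32+0.00j], [(-1.52+0j), (0.2-0j), -1.43-0.00j]] + [[0.63+0.47j,1.36-0.87j,-0.18-0.55j], [(-0.41+0.5j),0.66+1.14j,(0.46-0.13j)], [(-0.73-0.43j),-1.36+1.09j,0.25+0.57j]] + [[0.63-0.47j,1.36+0.87j,-0.18+0.55j], [-0.41-0.50j,(0.66-1.14j),(0.46+0.13j)], [(-0.73+0.43j),-1.36-1.09j,(0.25-0.57j)]]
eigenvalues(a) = [(-2.62+0j), (1.55+2.19j), (1.55-2.19j)]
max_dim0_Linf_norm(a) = 2.99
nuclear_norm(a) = 8.71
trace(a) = 0.47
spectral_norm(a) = 4.55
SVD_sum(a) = [[1.28, 2.02, 0.13], [0.48, 0.75, 0.05], [-2.02, -3.17, -0.20]] + [[-1.28, 0.90, -1.43], [-0.00, 0.00, -0.0], [-0.82, 0.58, -0.91]] + [[0.1,-0.06,-0.13], [-0.95,0.53,1.18], [-0.16,0.09,0.20]]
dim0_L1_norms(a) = [3.58, 6.66, 3.58]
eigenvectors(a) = [[(-0.59+0j),0.59+0.06j,(0.59-0.06j)],[(0.17+0j),-0.07+0.48j,(-0.07-0.48j)],[-0.79+0.00j,-0.64+0.00j,-0.64-0.00j]]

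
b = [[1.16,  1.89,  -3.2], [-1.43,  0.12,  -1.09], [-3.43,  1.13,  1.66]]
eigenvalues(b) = [(4.72+0j), (-0.89+1.68j), (-0.89-1.68j)]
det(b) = 17.07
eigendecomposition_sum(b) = [[(2.11-0j),  0.30+0.00j,  (-2.31+0j)], [(-0.09+0j),  (-0.01-0j),  (0.1+0j)], [(-2.39+0j),  (-0.34-0j),  2.63+0.00j]] + [[-0.47+0.35j, (0.8+0.35j), (-0.45+0.29j)], [(-0.67-0.34j), 0.07+1.11j, (-0.59-0.34j)], [(-0.52+0.27j), (0.73+0.47j), -0.48+0.22j]] + [[(-0.47-0.35j), 0.80-0.35j, (-0.45-0.29j)], [(-0.67+0.34j), (0.07-1.11j), -0.59+0.34j], [(-0.52-0.27j), 0.73-0.47j, -0.48-0.22j]]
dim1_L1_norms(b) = [6.25, 2.64, 6.22]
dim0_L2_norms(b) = [3.89, 2.21, 3.77]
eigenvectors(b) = [[(-0.66+0j),0.24-0.47j,(0.24+0.47j)], [0.03+0.00j,0.67+0.00j,0.67-0.00j], [(0.75+0j),(0.31-0.42j),(0.31+0.42j)]]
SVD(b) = [[-0.68,-0.66,0.31], [0.05,-0.46,-0.88], [0.73,-0.59,0.35]] @ diag([4.762880837175908, 3.204205632568247, 1.1182720577213972]) @ [[-0.71, -0.10, 0.70], [0.6, -0.62, 0.52], [0.38, 0.78, 0.49]]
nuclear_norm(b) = 9.09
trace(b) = 2.94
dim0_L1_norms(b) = [6.02, 3.14, 5.95]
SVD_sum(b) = [[2.29,  0.31,  -2.27], [-0.17,  -0.02,  0.16], [-2.46,  -0.33,  2.44]] + [[-1.27,  1.31,  -1.1],  [-0.89,  0.92,  -0.77],  [-1.12,  1.16,  -0.97]] + [[0.13, 0.27, 0.17], [-0.38, -0.77, -0.49], [0.15, 0.31, 0.19]]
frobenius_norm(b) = 5.85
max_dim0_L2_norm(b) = 3.89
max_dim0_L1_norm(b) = 6.02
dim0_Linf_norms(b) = [3.43, 1.89, 3.2]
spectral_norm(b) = 4.76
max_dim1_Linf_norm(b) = 3.43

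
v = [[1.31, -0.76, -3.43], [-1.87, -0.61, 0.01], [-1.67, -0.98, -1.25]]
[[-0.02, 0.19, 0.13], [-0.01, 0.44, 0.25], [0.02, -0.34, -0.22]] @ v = [[-0.60, -0.23, -0.09], [-1.25, -0.51, -0.27], [1.03, 0.41, 0.2]]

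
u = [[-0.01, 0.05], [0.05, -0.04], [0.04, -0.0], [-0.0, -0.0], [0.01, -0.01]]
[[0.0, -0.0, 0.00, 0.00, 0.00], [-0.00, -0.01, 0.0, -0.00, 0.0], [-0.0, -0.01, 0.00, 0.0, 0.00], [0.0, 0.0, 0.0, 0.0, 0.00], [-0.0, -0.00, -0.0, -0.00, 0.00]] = u@[[-0.06, -0.13, 0.03, 0.04, 0.08],[0.00, -0.03, 0.03, 0.06, 0.08]]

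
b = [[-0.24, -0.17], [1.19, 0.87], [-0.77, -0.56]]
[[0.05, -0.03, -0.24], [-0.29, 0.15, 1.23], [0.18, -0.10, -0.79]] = b @ [[0.3, 0.14, 0.73], [-0.74, -0.02, 0.41]]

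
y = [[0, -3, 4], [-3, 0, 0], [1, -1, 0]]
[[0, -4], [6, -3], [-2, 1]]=y @ [[-2, 1], [0, 0], [0, -1]]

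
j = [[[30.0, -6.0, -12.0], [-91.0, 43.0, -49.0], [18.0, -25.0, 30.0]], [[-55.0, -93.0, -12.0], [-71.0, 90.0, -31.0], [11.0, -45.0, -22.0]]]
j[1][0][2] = -12.0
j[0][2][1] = -25.0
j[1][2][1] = -45.0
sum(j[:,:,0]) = -158.0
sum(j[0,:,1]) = 12.0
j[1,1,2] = -31.0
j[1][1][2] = -31.0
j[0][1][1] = 43.0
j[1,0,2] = -12.0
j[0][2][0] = 18.0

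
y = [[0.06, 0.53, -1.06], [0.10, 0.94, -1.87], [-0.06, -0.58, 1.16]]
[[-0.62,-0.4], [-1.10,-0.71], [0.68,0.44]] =y @ [[-0.66, -0.42],[-0.96, -0.61],[0.07, 0.05]]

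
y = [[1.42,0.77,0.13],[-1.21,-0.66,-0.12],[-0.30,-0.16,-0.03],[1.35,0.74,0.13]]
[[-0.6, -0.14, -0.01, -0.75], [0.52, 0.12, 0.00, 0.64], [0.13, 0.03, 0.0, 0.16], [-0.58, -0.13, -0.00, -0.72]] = y @ [[-0.11, -0.21, -0.05, -0.44], [-0.50, 0.20, 0.08, -0.1], [-0.48, 0.02, 0.03, -0.38]]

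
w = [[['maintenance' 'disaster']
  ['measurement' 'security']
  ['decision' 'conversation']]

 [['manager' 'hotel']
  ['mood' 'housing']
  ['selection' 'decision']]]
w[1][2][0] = 'selection'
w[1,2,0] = 'selection'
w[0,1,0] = 'measurement'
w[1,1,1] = 'housing'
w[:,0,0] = ['maintenance', 'manager']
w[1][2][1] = 'decision'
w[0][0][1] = 'disaster'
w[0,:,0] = ['maintenance', 'measurement', 'decision']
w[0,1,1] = 'security'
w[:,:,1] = [['disaster', 'security', 'conversation'], ['hotel', 'housing', 'decision']]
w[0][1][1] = 'security'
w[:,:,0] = [['maintenance', 'measurement', 'decision'], ['manager', 'mood', 'selection']]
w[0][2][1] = 'conversation'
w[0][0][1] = 'disaster'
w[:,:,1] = [['disaster', 'security', 'conversation'], ['hotel', 'housing', 'decision']]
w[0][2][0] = 'decision'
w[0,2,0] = 'decision'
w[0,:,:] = [['maintenance', 'disaster'], ['measurement', 'security'], ['decision', 'conversation']]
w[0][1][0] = 'measurement'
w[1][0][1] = 'hotel'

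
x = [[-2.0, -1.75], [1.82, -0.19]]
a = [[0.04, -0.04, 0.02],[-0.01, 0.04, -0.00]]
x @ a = [[-0.06, 0.01, -0.04], [0.07, -0.08, 0.04]]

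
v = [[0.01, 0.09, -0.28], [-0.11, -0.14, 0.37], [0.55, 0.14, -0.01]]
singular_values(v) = [0.61, 0.45, 0.0]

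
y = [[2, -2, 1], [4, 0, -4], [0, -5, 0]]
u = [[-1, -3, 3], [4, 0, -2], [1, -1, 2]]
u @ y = [[-14, -13, 11], [8, 2, 4], [-2, -12, 5]]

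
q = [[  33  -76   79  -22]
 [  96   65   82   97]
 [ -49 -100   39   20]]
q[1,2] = 82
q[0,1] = -76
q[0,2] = 79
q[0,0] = 33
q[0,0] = 33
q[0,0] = 33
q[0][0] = 33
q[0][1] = -76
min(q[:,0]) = -49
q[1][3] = 97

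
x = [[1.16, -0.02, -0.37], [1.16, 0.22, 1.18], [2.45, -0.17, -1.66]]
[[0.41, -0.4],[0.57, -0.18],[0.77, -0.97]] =x @ [[0.38, -0.30],[0.14, -0.00],[0.08, 0.14]]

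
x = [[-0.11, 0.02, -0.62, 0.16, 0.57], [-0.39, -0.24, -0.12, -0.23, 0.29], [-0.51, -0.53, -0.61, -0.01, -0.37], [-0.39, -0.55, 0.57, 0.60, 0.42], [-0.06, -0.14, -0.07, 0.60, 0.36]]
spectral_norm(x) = 1.31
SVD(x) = [[-0.27, -0.4, -0.75, 0.09, -0.44], [-0.21, -0.29, 0.05, 0.8, 0.48], [-0.17, -0.79, 0.48, -0.32, -0.06], [-0.80, 0.35, 0.33, 0.11, -0.36], [-0.47, 0.06, -0.31, -0.49, 0.66]] @ diag([1.306662018388578, 1.127497955883117, 0.8575227696619079, 0.5272783950915649, 0.014660244237809747]) @ [[0.41, 0.49, -0.10, -0.57, -0.50], [0.37, 0.25, 0.86, 0.22, 0.13], [-0.34, -0.49, 0.43, -0.15, -0.66], [-0.32, -0.02, 0.26, -0.75, 0.52], [-0.69, 0.68, 0.07, 0.20, -0.15]]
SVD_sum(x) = [[-0.15, -0.17, 0.03, 0.20, 0.18], [-0.11, -0.14, 0.03, 0.16, 0.14], [-0.09, -0.11, 0.02, 0.13, 0.11], [-0.43, -0.51, 0.10, 0.6, 0.52], [-0.25, -0.30, 0.06, 0.35, 0.31]] + [[-0.17, -0.11, -0.39, -0.10, -0.06], [-0.12, -0.08, -0.28, -0.07, -0.04], [-0.33, -0.22, -0.77, -0.2, -0.12], [0.15, 0.10, 0.34, 0.09, 0.05], [0.02, 0.02, 0.05, 0.01, 0.01]] + [[0.22, 0.31, -0.28, 0.10, 0.42], [-0.01, -0.02, 0.02, -0.01, -0.03], [-0.14, -0.20, 0.18, -0.06, -0.27], [-0.1, -0.14, 0.12, -0.04, -0.19], [0.09, 0.13, -0.12, 0.04, 0.18]] + [[-0.02, -0.0, 0.01, -0.04, 0.03], [-0.14, -0.01, 0.11, -0.31, 0.22], [0.05, 0.0, -0.04, 0.13, -0.09], [-0.02, -0.00, 0.01, -0.04, 0.03], [0.08, 0.00, -0.07, 0.19, -0.13]] + [[0.00, -0.0, -0.00, -0.00, 0.00], [-0.0, 0.00, 0.00, 0.00, -0.0], [0.0, -0.0, -0.00, -0.0, 0.0], [0.00, -0.0, -0.00, -0.0, 0.0], [-0.01, 0.01, 0.00, 0.00, -0.00]]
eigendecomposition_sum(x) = [[-0.30-0.00j, (-0.24-0j), (-0.39+0j), (-0.03+0j), (0.08-0j)],[(-0.16-0j), -0.13-0.00j, (-0.21+0j), (-0.02+0j), (0.04-0j)],[(-0.55-0j), -0.44-0.00j, (-0.71+0j), -0.06+0.00j, 0.14-0.00j],[0.08+0.00j, (0.07+0j), 0.11-0.00j, 0.01-0.00j, -0.02+0.00j],[(-0.09-0j), -0.07-0.00j, (-0.11+0j), (-0.01+0j), 0.02-0.00j]] + [[(0.04+0.19j), (0.12+0.36j), (-0.1-0.28j), (0.05-0.45j), 0.33+0.01j],  [(-0.01-0.03j), -0.02-0.05j, 0.01+0.04j, -0.01+0.06j, (-0.05-0j)],  [-0.03-0.10j, -0.07-0.19j, 0.06+0.15j, -0.02+0.25j, (-0.18+0j)],  [-0.14+0.08j, -0.26+0.19j, (0.2-0.15j), (0.38-0.07j), 0.07+0.27j],  [(-0.05+0.18j), -0.06+0.36j, 0.04-0.28j, (0.25-0.35j), 0.27+0.16j]] + [[(0.04-0.19j), 0.12-0.36j, -0.10+0.28j, 0.05+0.45j, 0.33-0.01j], [(-0.01+0.03j), -0.02+0.05j, 0.01-0.04j, -0.01-0.06j, -0.05+0.00j], [(-0.03+0.1j), (-0.07+0.19j), 0.06-0.15j, -0.02-0.25j, (-0.18-0j)], [(-0.14-0.08j), -0.26-0.19j, 0.20+0.15j, 0.38+0.07j, 0.07-0.27j], [(-0.05-0.18j), -0.06-0.36j, (0.04+0.28j), (0.25+0.35j), 0.27-0.16j]] + [[(0.08+0j), 0.04+0.00j, (-0.03-0j), (0.07-0j), -0.13+0.00j], [(-0.2-0j), -0.10-0.00j, 0.06+0.00j, -0.18+0.00j, (0.31-0j)], [(0.1+0j), 0.05+0.00j, (-0.03-0j), 0.09-0.00j, (-0.16+0j)], [(-0.18-0j), (-0.1-0j), (0.06+0j), (-0.16+0j), (0.29-0j)], [(0.12+0j), 0.06+0.00j, -0.04-0.00j, 0.11-0.00j, (-0.19+0j)]] + [[(0.02+0j),(-0.02+0j),-0j,(0.02-0j),-0.03+0.00j], [-0.02-0.00j,(0.02-0j),-0.00+0.00j,(-0.02+0j),0.03-0.00j], [(-0-0j),0.00-0.00j,(-0+0j),(-0+0j),-0j], [-0.00-0.00j,0.01-0.00j,(-0+0j),-0.00+0.00j,0.01-0.00j], [0j,(-0.01+0j),-0j,0.00-0.00j,-0.01+0.00j]]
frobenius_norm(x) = 2.00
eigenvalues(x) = [(-1.1+0j), (0.74+0.38j), (0.74-0.38j), (-0.41+0j), (0.03+0j)]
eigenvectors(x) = [[(-0.46+0j), (0.58+0j), (0.58-0j), (0.26+0j), (-0.7+0j)], [-0.24+0.00j, (-0.08-0j), (-0.08+0j), -0.62+0.00j, (0.67+0j)], [(-0.83+0j), -0.32+0.01j, (-0.32-0.01j), (0.3+0j), (0.09+0j)], [(0.13+0j), 0.14+0.47j, (0.14-0.47j), (-0.57+0j), (0.18+0j)], [(-0.13+0j), (0.49+0.27j), 0.49-0.27j, 0.38+0.00j, -0.15+0.00j]]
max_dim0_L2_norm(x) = 1.05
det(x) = 0.01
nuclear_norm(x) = 3.83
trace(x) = 0.00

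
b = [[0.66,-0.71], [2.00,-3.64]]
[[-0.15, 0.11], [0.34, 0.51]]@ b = [[0.12, -0.29], [1.24, -2.1]]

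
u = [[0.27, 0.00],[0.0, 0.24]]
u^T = [[0.27, 0.0], [0.0, 0.24]]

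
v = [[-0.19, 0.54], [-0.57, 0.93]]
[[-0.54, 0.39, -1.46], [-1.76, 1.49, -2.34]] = v@[[3.41,-3.40,-0.72],[0.2,-0.48,-2.96]]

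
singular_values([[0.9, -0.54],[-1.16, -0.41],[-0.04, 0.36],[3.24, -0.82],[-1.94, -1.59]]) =[4.05, 1.94]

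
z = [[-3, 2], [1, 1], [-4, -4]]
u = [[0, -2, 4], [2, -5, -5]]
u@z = [[-18, -18], [9, 19]]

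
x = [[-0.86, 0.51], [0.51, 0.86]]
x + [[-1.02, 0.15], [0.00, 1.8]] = [[-1.88, 0.66], [0.51, 2.66]]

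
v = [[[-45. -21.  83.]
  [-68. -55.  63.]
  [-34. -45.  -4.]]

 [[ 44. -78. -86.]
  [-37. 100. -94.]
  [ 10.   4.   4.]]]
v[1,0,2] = -86.0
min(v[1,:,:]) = -94.0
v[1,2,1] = 4.0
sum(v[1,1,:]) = -31.0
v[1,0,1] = -78.0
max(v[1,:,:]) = 100.0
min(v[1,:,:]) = -94.0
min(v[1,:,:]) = -94.0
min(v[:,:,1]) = -78.0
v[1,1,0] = -37.0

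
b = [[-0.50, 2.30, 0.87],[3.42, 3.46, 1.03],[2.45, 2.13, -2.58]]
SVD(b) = [[0.22, 0.54, -0.81], [0.79, 0.39, 0.47], [0.57, -0.75, -0.35]] @ diag([6.004278634585111, 3.06670722005025, 1.662992755473226]) @ [[0.67,0.74,-0.08], [-0.26,0.32,0.91], [0.7,-0.59,0.4]]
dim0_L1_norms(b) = [6.37, 7.89, 4.48]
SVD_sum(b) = [[0.87, 0.97, -0.10], [3.17, 3.54, -0.36], [2.27, 2.53, -0.26]] + [[-0.42, 0.54, 1.52], [-0.30, 0.38, 1.08], [0.58, -0.74, -2.09]] + [[-0.95, 0.79, -0.55], [0.55, -0.46, 0.32], [-0.4, 0.34, -0.23]]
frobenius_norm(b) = 6.94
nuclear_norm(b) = 10.73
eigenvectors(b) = [[-0.38, -0.66, -0.3], [-0.86, 0.54, 0.00], [-0.35, -0.52, 0.95]]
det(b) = 30.62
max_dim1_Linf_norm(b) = 3.46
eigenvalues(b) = [5.41, -1.7, -3.33]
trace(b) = 0.38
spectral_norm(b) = 6.00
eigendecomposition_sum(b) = [[1.17, 1.76, 0.35], [2.60, 3.93, 0.79], [1.05, 1.59, 0.32]] + [[-0.99, 0.57, -0.31], [0.81, -0.47, 0.25], [-0.78, 0.45, -0.25]] + [[-0.68, -0.03, 0.83], [0.01, 0.00, -0.01], [2.18, 0.09, -2.65]]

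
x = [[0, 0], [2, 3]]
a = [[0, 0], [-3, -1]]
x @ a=[[0, 0], [-9, -3]]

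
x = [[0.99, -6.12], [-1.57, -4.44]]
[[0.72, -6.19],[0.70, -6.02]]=x @[[-0.08, 0.67], [-0.13, 1.12]]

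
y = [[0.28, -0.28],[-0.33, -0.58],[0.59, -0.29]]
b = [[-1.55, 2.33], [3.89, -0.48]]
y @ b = [[-1.52,0.79], [-1.74,-0.49], [-2.04,1.51]]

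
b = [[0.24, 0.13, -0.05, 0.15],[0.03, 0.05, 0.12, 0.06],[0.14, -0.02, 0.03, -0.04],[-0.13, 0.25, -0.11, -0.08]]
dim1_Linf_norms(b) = [0.24, 0.12, 0.14, 0.25]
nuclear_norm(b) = 0.89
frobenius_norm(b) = 0.49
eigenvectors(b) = [[(-0.75+0j),0.30+0.45j,0.30-0.45j,-0.18+0.00j],[(-0.39+0j),(-0.02-0.23j),(-0.02+0.23j),(-0.34+0j)],[-0.50+0.00j,(0.51-0.22j),(0.51+0.22j),(0.26+0j)],[(0.18+0j),(-0.58+0j),(-0.58-0j),0.89+0.00j]]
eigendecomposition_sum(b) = [[0.13+0.00j, 0.21+0.00j, (0.04-0j), 0.09-0.00j], [(0.06+0j), 0.11+0.00j, 0.02-0.00j, (0.05-0j)], [0.08+0.00j, (0.14+0j), 0.03-0.00j, 0.06-0.00j], [-0.03-0.00j, -0.05+0.00j, (-0.01+0j), -0.02+0.00j]] + [[0.06+0.02j, -0.03-0.09j, -0.06+0.03j, 0.02-0.04j],[(-0.02-0.02j), (-0.01+0.04j), 0.03+0.00j, -0.01+0.01j],[(0.03-0.05j), (-0.1+0.01j), (0.02+0.06j), (-0.04-0.02j)],[(-0.05+0.04j), 0.10+0.03j, 0.01-0.07j, (0.02+0.04j)]] + [[0.06-0.02j, (-0.03+0.09j), -0.06-0.03j, (0.02+0.04j)], [-0.02+0.02j, (-0.01-0.04j), 0.03-0.00j, (-0.01-0.01j)], [(0.03+0.05j), (-0.1-0.01j), 0.02-0.06j, -0.04+0.02j], [-0.05-0.04j, 0.10-0.03j, (0.01+0.07j), (0.02-0.04j)]] + [[0j,-0.02+0.00j,0.02+0.00j,0.02+0.00j], [0j,-0.04+0.00j,0.04+0.00j,(0.04+0j)], [(-0-0j),0.03-0.00j,-0.03-0.00j,-0.03-0.00j], [(-0-0j),0.11-0.00j,-0.12-0.00j,-0.11-0.00j]]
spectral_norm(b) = 0.35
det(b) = -0.00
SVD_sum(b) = [[0.21, -0.04, 0.05, 0.11], [0.06, -0.01, 0.01, 0.03], [0.10, -0.02, 0.02, 0.05], [-0.18, 0.03, -0.04, -0.09]] + [[0.04, 0.18, -0.07, 0.03], [0.0, 0.01, -0.01, 0.0], [-0.00, -0.01, 0.0, -0.00], [0.04, 0.21, -0.08, 0.03]] + [[0.0, -0.0, -0.01, -0.01], [-0.04, 0.04, 0.10, 0.05], [0.01, -0.01, -0.03, -0.02], [-0.0, 0.00, 0.00, 0.0]] + [[-0.01, -0.01, -0.01, 0.02], [0.01, 0.01, 0.01, -0.02], [0.03, 0.02, 0.04, -0.07], [0.01, 0.01, 0.01, -0.02]]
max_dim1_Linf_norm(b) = 0.25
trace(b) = 0.24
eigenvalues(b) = [(0.24+0j), (0.09+0.16j), (0.09-0.16j), (-0.18+0j)]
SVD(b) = [[-0.7, 0.65, -0.1, -0.27], [-0.19, 0.05, 0.95, 0.26], [-0.32, -0.03, -0.31, 0.89], [0.6, 0.76, 0.01, 0.25]] @ diag([0.3455624725744613, 0.30610059781727306, 0.13412418817760927, 0.1009935825180489]) @ [[-0.86, 0.16, -0.19, -0.44], [0.18, 0.90, -0.36, 0.14], [-0.31, 0.32, 0.80, 0.39], [0.36, 0.22, 0.44, -0.8]]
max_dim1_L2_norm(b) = 0.32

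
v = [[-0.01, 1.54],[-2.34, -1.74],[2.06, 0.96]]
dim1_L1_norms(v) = [1.55, 4.08, 3.02]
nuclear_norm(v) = 5.10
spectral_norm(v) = 3.78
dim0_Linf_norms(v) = [2.34, 1.74]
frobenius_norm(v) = 4.01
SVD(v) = [[0.24, 0.93], [-0.77, 0.02], [0.59, -0.36]] @ diag([3.780020904228847, 1.3234583346645001]) @ [[0.80, 0.6],[-0.6, 0.80]]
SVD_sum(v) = [[0.73, 0.56], [-2.32, -1.76], [1.77, 1.34]] + [[-0.74, 0.98],  [-0.02, 0.02],  [0.29, -0.38]]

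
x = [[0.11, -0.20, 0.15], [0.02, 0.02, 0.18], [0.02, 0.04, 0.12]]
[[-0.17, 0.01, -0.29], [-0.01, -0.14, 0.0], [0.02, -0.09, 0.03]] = x @ [[0.73, 1.09, -0.7], [1.05, -0.11, 1.07], [-0.28, -0.87, -0.02]]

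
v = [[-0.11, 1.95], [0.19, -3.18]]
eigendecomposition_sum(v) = [[0.01,0.0], [0.00,0.00]] + [[-0.12, 1.95], [0.19, -3.18]]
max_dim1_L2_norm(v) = 3.19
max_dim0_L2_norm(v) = 3.73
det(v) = -0.02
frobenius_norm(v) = 3.74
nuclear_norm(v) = 3.74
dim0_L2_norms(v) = [0.22, 3.73]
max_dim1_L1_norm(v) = 3.37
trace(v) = -3.29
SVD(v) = [[-0.52, 0.85], [0.85, 0.52]] @ diag([3.7367190572239966, 0.005539619030224293]) @ [[0.06, -1.00], [1.0, 0.06]]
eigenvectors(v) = [[1.0, -0.52], [0.06, 0.85]]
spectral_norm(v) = 3.74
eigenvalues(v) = [0.01, -3.3]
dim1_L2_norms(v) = [1.95, 3.19]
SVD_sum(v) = [[-0.11,1.95], [0.19,-3.18]] + [[0.00,0.0], [0.0,0.0]]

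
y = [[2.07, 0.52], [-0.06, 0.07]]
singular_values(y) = [2.13, 0.08]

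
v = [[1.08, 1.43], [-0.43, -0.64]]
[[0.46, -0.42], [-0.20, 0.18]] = v @ [[0.12,-0.11], [0.23,-0.21]]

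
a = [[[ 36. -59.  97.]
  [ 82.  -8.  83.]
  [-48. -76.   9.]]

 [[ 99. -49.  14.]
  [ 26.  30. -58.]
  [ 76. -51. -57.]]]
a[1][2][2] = -57.0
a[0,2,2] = 9.0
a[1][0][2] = 14.0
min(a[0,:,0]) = -48.0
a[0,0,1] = -59.0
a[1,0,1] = -49.0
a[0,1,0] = 82.0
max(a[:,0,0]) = 99.0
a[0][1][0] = 82.0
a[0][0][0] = 36.0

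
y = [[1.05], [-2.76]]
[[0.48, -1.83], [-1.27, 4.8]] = y @ [[0.46,-1.74]]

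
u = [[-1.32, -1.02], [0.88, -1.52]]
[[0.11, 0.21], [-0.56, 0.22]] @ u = [[0.04, -0.43], [0.93, 0.24]]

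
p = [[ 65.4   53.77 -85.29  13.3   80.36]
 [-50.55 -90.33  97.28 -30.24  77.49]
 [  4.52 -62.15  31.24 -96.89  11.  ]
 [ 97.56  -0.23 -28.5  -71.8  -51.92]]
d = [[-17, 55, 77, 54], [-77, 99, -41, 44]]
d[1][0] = -77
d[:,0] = [-17, -77]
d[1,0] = -77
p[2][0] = 4.52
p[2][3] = -96.89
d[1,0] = -77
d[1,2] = -41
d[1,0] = -77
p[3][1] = -0.23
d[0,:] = [-17, 55, 77, 54]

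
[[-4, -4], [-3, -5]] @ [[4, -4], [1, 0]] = [[-20, 16], [-17, 12]]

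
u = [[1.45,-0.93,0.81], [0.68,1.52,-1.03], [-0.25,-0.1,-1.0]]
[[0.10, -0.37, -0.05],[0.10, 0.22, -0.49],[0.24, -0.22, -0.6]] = u @ [[0.11,-0.15,-0.25], [-0.15,0.36,0.22], [-0.25,0.22,0.64]]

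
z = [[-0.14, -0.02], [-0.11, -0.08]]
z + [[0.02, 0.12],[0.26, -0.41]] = [[-0.12, 0.1], [0.15, -0.49]]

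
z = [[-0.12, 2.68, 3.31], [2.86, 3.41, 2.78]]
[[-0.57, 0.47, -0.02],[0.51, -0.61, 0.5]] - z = [[-0.45, -2.21, -3.33], [-2.35, -4.02, -2.28]]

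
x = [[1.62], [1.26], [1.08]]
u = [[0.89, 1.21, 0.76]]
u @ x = [[3.79]]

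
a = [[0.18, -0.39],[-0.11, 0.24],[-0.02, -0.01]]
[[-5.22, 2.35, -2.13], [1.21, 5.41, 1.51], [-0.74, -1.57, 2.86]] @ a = [[-1.16, 2.62],  [-0.41, 0.81],  [-0.02, -0.12]]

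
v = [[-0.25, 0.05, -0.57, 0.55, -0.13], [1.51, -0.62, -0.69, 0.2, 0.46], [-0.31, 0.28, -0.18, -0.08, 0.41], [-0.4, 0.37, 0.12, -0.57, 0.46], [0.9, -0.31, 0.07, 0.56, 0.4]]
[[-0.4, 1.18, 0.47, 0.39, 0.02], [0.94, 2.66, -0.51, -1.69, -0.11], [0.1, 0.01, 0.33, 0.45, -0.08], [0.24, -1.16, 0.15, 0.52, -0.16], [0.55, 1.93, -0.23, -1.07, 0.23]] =v @ [[0.29, 1.16, -0.11, -0.98, 0.12],[-0.45, 0.52, 1.01, 0.5, 0.22],[0.1, -1.0, -0.31, -0.18, 0.28],[-0.28, 1.69, 0.38, 0.01, 0.35],[0.76, 0.43, -0.02, -0.06, -0.06]]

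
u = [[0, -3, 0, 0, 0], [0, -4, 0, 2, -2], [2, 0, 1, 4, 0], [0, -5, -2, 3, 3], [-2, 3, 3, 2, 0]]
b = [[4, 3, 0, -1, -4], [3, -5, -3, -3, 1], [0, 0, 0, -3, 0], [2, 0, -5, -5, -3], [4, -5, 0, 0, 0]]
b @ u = [[8, -31, -10, -5, -9], [-8, 29, 6, -29, 1], [0, 15, 6, -9, -9], [-4, 10, -4, -41, -15], [0, 8, 0, -10, 10]]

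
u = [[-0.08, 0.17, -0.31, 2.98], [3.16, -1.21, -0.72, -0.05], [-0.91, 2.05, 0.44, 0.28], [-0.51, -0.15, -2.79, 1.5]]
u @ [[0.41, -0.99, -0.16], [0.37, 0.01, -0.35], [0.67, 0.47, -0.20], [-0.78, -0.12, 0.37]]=[[-2.5, -0.42, 1.12],[0.4, -3.47, 0.04],[0.46, 1.09, -0.56],[-3.30, -0.99, 1.25]]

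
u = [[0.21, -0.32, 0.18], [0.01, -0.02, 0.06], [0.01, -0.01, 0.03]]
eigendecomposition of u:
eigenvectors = [[-1.0, 0.68, -0.84], [-0.06, 0.61, -0.54], [-0.05, 0.41, 0.07]]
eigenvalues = [0.2, 0.03, -0.01]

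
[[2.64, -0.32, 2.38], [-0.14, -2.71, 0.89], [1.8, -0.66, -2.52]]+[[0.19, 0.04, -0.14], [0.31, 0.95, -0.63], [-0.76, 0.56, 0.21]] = [[2.83, -0.28, 2.24], [0.17, -1.76, 0.26], [1.04, -0.1, -2.31]]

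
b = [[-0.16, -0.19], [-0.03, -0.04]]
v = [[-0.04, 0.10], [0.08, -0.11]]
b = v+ [[-0.12, -0.29],  [-0.11, 0.07]]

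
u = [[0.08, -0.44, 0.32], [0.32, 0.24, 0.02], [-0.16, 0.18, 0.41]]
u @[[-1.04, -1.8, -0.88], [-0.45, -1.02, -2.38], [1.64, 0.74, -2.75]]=[[0.64, 0.54, 0.10], [-0.41, -0.81, -0.91], [0.76, 0.41, -1.42]]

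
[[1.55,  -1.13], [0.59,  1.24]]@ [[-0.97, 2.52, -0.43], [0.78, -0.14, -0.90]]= [[-2.38, 4.06, 0.35], [0.39, 1.31, -1.37]]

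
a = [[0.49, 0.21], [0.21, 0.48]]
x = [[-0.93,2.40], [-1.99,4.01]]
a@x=[[-0.87, 2.02], [-1.15, 2.43]]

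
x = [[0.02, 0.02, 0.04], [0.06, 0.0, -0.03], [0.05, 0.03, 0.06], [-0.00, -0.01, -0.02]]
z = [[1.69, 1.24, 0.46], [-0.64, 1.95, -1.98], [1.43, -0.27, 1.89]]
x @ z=[[0.08,0.05,0.05],[0.06,0.08,-0.03],[0.15,0.10,0.08],[-0.02,-0.01,-0.02]]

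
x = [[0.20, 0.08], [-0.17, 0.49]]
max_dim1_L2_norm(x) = 0.52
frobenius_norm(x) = 0.56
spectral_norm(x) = 0.52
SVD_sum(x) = [[-0.0, 0.01], [-0.17, 0.49]] + [[0.2, 0.07], [-0.00, -0.0]]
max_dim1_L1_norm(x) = 0.66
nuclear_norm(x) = 0.73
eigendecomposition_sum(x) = [[0.35, -0.12], [0.26, -0.09]] + [[-0.15, 0.20], [-0.43, 0.58]]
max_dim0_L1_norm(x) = 0.57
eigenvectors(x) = [[-0.81, -0.33], [-0.59, -0.95]]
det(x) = 0.11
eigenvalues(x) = [0.26, 0.43]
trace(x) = 0.69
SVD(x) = [[0.02,1.00], [1.0,-0.02]] @ diag([0.5187691271450653, 0.21512459813128565]) @ [[-0.32,0.95], [0.95,0.32]]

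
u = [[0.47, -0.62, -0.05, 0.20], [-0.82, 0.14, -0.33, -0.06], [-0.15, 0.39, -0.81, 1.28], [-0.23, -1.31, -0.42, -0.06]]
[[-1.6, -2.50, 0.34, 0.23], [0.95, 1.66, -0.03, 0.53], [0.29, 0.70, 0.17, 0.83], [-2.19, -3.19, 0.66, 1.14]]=u@[[-0.88, -1.61, -0.04, -0.76], [1.80, 2.68, -0.49, -0.72], [0.13, 0.17, -0.06, -0.14], [-0.34, -0.35, 0.24, 0.69]]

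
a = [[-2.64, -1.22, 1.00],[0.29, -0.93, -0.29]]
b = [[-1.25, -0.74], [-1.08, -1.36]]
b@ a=[[3.09, 2.21, -1.04], [2.46, 2.58, -0.69]]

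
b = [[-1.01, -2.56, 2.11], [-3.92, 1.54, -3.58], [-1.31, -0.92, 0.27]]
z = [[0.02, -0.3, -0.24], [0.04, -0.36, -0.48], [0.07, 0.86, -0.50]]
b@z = [[0.03, 3.04, 0.42], [-0.27, -2.46, 1.99], [-0.04, 0.96, 0.62]]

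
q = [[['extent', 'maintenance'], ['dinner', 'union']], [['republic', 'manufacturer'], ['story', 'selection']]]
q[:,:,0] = [['extent', 'dinner'], ['republic', 'story']]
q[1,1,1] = 'selection'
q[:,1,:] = [['dinner', 'union'], ['story', 'selection']]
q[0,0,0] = 'extent'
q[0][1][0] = 'dinner'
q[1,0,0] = 'republic'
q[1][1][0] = 'story'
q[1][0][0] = 'republic'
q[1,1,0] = 'story'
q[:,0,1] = ['maintenance', 'manufacturer']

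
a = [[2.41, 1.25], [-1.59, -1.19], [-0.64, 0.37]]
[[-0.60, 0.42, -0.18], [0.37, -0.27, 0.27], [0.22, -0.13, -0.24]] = a @ [[-0.29, 0.19, 0.14], [0.08, -0.03, -0.41]]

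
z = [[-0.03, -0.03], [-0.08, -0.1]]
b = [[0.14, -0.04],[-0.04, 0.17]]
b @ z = [[-0.00, -0.0], [-0.01, -0.02]]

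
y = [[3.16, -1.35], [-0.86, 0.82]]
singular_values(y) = [3.61, 0.4]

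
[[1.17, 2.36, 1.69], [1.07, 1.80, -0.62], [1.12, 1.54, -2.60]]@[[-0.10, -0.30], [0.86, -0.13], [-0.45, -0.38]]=[[1.15, -1.30], [1.72, -0.32], [2.38, 0.45]]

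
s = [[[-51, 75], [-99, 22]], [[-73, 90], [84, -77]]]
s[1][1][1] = -77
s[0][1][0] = -99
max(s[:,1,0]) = 84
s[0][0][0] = -51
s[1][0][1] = 90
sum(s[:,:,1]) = 110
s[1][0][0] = -73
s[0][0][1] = 75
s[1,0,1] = 90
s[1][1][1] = -77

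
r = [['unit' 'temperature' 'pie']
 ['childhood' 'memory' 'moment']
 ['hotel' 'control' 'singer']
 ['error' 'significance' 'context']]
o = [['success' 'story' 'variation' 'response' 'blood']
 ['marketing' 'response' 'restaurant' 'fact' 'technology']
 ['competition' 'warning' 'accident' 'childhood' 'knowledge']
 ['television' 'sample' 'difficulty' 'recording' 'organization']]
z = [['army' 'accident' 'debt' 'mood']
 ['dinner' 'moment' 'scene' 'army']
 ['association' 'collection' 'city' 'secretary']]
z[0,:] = ['army', 'accident', 'debt', 'mood']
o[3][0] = 'television'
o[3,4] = 'organization'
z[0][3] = 'mood'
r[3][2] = 'context'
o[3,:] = ['television', 'sample', 'difficulty', 'recording', 'organization']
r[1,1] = 'memory'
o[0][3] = 'response'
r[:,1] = ['temperature', 'memory', 'control', 'significance']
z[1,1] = 'moment'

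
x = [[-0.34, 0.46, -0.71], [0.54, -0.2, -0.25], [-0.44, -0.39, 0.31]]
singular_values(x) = [0.98, 0.78, 0.31]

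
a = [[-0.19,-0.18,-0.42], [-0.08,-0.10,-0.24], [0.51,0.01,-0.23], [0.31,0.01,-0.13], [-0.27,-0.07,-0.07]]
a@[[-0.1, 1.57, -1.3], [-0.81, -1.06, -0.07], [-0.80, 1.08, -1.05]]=[[0.5, -0.56, 0.7], [0.28, -0.28, 0.36], [0.12, 0.54, -0.42], [0.06, 0.34, -0.27], [0.14, -0.43, 0.43]]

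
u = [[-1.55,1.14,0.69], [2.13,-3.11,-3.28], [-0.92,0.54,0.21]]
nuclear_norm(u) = 6.46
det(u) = 0.02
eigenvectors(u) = [[-0.46, 0.34, 0.82], [0.85, 0.78, -0.07], [-0.25, -0.52, 0.57]]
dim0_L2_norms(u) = [2.79, 3.36, 3.36]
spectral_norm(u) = 5.41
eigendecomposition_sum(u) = [[-1.13,1.7,1.82], [2.09,-3.16,-3.38], [-0.62,0.94,1.0]] + [[0.00, 0.00, -0.00],[0.00, 0.00, -0.00],[-0.0, -0.00, 0.00]] + [[-0.43, -0.56, -1.13], [0.04, 0.05, 0.1], [-0.3, -0.40, -0.79]]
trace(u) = -4.45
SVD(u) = [[-0.35, -0.74, -0.58], [0.92, -0.38, -0.07], [-0.17, -0.56, 0.81]] @ diag([5.405880874896527, 1.0507823428668621, 0.002904194755061797]) @ [[0.49, -0.62, -0.61], [0.80, 0.05, 0.60], [-0.34, -0.78, 0.52]]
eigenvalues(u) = [-3.29, 0.0, -1.17]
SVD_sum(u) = [[-0.93,1.17,1.15], [2.45,-3.09,-3.04], [-0.45,0.57,0.56]] + [[-0.62, -0.04, -0.46], [-0.32, -0.02, -0.24], [-0.47, -0.03, -0.35]] + [[0.0, 0.00, -0.0],[0.00, 0.0, -0.00],[-0.00, -0.0, 0.0]]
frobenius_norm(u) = 5.51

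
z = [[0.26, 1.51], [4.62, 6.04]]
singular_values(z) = [7.73, 0.7]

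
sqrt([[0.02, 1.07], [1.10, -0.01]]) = [[0.53+0.51j,0.51-0.51j], [0.53-0.53j,(0.51+0.53j)]]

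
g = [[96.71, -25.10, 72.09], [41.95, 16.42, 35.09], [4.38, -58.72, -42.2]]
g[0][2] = 72.09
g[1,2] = 35.09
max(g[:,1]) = 16.42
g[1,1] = 16.42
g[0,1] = -25.1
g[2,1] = -58.72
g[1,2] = 35.09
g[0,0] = 96.71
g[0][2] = 72.09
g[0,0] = 96.71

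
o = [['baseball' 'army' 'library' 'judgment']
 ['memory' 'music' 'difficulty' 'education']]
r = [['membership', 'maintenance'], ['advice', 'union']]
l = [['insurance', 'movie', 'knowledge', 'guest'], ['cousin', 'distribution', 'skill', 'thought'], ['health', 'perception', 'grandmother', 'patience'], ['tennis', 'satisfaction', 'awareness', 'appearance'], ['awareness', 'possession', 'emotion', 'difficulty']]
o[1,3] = 'education'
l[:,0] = ['insurance', 'cousin', 'health', 'tennis', 'awareness']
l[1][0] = 'cousin'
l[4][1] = 'possession'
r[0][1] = 'maintenance'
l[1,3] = 'thought'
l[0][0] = 'insurance'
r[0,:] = ['membership', 'maintenance']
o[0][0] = 'baseball'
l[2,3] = 'patience'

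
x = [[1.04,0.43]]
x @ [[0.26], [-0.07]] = [[0.24]]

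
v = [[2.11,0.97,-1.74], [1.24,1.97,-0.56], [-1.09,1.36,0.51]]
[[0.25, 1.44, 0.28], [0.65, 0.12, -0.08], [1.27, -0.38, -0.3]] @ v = [[2.01,  3.46,  -1.10], [1.61,  0.76,  -1.24], [2.54,  0.08,  -2.15]]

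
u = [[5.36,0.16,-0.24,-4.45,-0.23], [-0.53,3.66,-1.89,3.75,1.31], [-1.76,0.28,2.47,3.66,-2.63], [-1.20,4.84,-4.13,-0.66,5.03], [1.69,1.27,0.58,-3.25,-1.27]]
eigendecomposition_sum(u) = [[2.82-0.72j, (-0.33+3.63j), 0.12-2.79j, (-1.76+0.43j), (-0.69+2.53j)], [(-1.2-2.11j), 2.99-0.53j, -2.27+0.51j, (0.73+1.32j), 2.18+0.00j], [(-2.47+0.14j), 0.88-2.98j, (-0.57+2.31j), 1.54-0.07j, 1.00-1.99j], [-0.13-1.60j, 1.94+0.52j, (-1.51-0.33j), (0.07+1j), 1.31+0.61j], [(0.38+0.08j), (-0.25+0.42j), (0.18-0.33j), -0.24-0.05j, -0.23+0.26j]] + [[(2.82+0.72j), -0.33-3.63j, (0.12+2.79j), (-1.76-0.43j), (-0.69-2.53j)], [-1.20+2.11j, 2.99+0.53j, -2.27-0.51j, 0.73-1.32j, 2.18-0.00j], [-2.47-0.14j, (0.88+2.98j), (-0.57-2.31j), (1.54+0.07j), (1+1.99j)], [(-0.13+1.6j), 1.94-0.52j, (-1.51+0.33j), (0.07-1j), 1.31-0.61j], [0.38-0.08j, (-0.25-0.42j), 0.18+0.33j, (-0.24+0.05j), -0.23-0.26j]] + [[(0.33+0j), -0.19-0.00j, 0.42+0.00j, 0.13+0.00j, -0.29-0.00j], [0.91+0.00j, (-0.53-0j), 1.16+0.00j, 0.35+0.00j, (-0.79-0j)], [(1.84+0j), (-1.07-0j), (2.34+0j), (0.7+0j), -1.60-0.00j], [0.18+0.00j, (-0.1-0j), (0.23+0j), 0.07+0.00j, (-0.15-0j)], [(0.79+0j), (-0.46-0j), (1+0j), (0.3+0j), -0.69-0.00j]] + [[-0.30-0.17j, 0.51-0.23j, (-0.45-0.05j), -0.53+0.39j, 0.72+0.37j], [0.48+0.35j, -0.90+0.27j, (0.75+0.18j), (0.97-0.54j), (-1.13-0.76j)], [(0.67-0.34j), -0.20+1.17j, 0.63-0.74j, -0.06-1.41j, -1.51+0.84j], [-0.56-0.00j, (0.53-0.71j), -0.67+0.28j, -0.44+0.95j, 1.28-0.05j], [0.07-0.93j, 1.12+0.96j, (-0.39-1.15j), -1.54-0.83j, -0.06+2.14j]] + [[(-0.3+0.17j), (0.51+0.23j), -0.45+0.05j, (-0.53-0.39j), (0.72-0.37j)], [(0.48-0.35j), -0.90-0.27j, (0.75-0.18j), 0.97+0.54j, (-1.13+0.76j)], [0.67+0.34j, (-0.2-1.17j), 0.63+0.74j, (-0.06+1.41j), -1.51-0.84j], [-0.56+0.00j, 0.53+0.71j, (-0.67-0.28j), (-0.44-0.95j), (1.28+0.05j)], [(0.07+0.93j), 1.12-0.96j, -0.39+1.15j, -1.54+0.83j, -0.06-2.14j]]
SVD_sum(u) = [[1.56, -2.06, 1.61, -1.74, -1.88], [-2.01, 2.65, -2.07, 2.24, 2.43], [-0.08, 0.10, -0.08, 0.09, 0.09], [-2.64, 3.48, -2.72, 2.95, 3.19], [0.89, -1.17, 0.91, -0.99, -1.07]] + [[2.4, 1.50, -1.97, -3.64, 2.03], [-0.25, -0.16, 0.20, 0.38, -0.21], [-2.24, -1.40, 1.84, 3.40, -1.90], [2.06, 1.29, -1.69, -3.13, 1.75], [1.15, 0.72, -0.95, -1.75, 0.98]] + [[0.85, 1.1, 0.26, 0.47, -0.71], [1.22, 1.58, 0.38, 0.68, -1.02], [0.96, 1.23, 0.29, 0.53, -0.8], [-0.21, -0.27, -0.07, -0.12, 0.18], [0.73, 0.94, 0.22, 0.41, -0.61]] + [[0.53,-0.40,-0.26,0.45,0.23], [0.53,-0.40,-0.26,0.45,0.23], [-0.44,0.33,0.22,-0.37,-0.19], [-0.43,0.33,0.22,-0.37,-0.19], [-1.06,0.79,0.53,-0.91,-0.45]] + [[0.02, 0.01, 0.13, 0.01, 0.1], [-0.02, -0.02, -0.14, -0.01, -0.11], [0.04, 0.02, 0.2, 0.01, 0.16], [0.02, 0.01, 0.13, 0.01, 0.1], [-0.02, -0.02, -0.14, -0.01, -0.11]]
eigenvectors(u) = [[-0.60+0.00j, (-0.6-0j), (-0.15+0j), (0.1-0.21j), 0.10+0.21j], [0.13+0.49j, (0.13-0.49j), -0.41+0.00j, -0.21+0.34j, -0.21-0.34j], [0.50+0.10j, 0.50-0.10j, (-0.82+0j), (0.26+0.43j), 0.26-0.43j], [(-0.06+0.33j), -0.06-0.33j, (-0.08+0j), (-0.03-0.37j), -0.03+0.37j], [(-0.07-0.04j), -0.07+0.04j, -0.35+0.00j, (0.63+0j), (0.63-0j)]]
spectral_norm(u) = 9.62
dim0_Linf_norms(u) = [5.36, 4.84, 4.13, 4.45, 5.03]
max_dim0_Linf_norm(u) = 5.36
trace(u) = 9.56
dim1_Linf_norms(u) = [5.36, 3.75, 3.66, 5.03, 3.25]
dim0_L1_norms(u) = [10.54, 10.21, 9.31, 15.77, 10.47]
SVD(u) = [[-0.41,-0.59,-0.44,0.37,-0.38], [0.53,0.06,-0.64,0.37,0.42], [0.02,0.55,-0.50,-0.3,-0.6], [0.7,-0.51,0.11,-0.30,-0.38], [-0.24,-0.28,-0.38,-0.74,0.42]] @ diag([9.62330557818464, 9.140413959193243, 3.738721835232499, 2.3671109533576615, 0.4337824071069717]) @ [[-0.39, 0.52, -0.4, 0.44, 0.47], [-0.44, -0.28, 0.36, 0.67, -0.38], [-0.52, -0.66, -0.16, -0.29, 0.43], [0.60, -0.45, -0.3, 0.52, 0.26], [-0.14, -0.09, -0.77, -0.06, -0.62]]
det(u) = 337.68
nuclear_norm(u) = 25.30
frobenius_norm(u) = 14.00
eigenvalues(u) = [(5.08+2.32j), (5.08-2.32j), (1.52+0j), (-1.06+2.45j), (-1.06-2.45j)]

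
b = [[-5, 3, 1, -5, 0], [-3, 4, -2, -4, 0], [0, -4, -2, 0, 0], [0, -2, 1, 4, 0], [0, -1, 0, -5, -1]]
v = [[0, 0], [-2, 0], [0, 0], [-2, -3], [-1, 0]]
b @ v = [[4, 15], [0, 12], [8, 0], [-4, -12], [13, 15]]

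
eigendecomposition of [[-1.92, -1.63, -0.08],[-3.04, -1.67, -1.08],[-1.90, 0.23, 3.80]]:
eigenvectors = [[0.60, 0.49, 0.05], [0.79, -0.80, -0.23], [0.12, 0.36, 0.97]]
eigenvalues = [-4.11, 0.68, 3.64]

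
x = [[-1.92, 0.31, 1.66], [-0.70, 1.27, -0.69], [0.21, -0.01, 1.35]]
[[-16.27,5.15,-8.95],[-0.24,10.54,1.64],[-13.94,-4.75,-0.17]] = x @ [[-1.35, -4.4, 4.51], [-6.45, 4.35, 3.34], [-10.16, -2.80, -0.8]]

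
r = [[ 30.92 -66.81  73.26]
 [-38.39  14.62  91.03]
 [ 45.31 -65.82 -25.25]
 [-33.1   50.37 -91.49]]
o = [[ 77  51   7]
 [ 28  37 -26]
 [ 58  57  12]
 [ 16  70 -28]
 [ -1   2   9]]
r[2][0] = 45.31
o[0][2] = 7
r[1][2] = 91.03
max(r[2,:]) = 45.31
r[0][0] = 30.92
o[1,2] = -26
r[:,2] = [73.26, 91.03, -25.25, -91.49]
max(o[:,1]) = 70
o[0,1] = 51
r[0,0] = 30.92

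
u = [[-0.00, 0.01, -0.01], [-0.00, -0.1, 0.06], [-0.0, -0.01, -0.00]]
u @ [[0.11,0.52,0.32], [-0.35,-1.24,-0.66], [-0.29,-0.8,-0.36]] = [[-0.0, -0.00, -0.0], [0.02, 0.08, 0.04], [0.00, 0.01, 0.01]]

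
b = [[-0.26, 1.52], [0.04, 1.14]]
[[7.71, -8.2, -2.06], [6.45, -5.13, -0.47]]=b @ [[2.86,4.37,4.58],[5.56,-4.65,-0.57]]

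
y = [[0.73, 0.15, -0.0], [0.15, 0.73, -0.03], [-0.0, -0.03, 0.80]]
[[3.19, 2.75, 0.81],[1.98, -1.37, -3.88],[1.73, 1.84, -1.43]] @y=[[2.74, 2.46, 0.57],[1.24, -0.59, -3.06],[1.54, 1.65, -1.2]]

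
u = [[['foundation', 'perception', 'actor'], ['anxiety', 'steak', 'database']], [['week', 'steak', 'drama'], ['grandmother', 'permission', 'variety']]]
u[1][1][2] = 'variety'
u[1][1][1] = 'permission'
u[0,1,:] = ['anxiety', 'steak', 'database']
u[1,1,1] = 'permission'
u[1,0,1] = 'steak'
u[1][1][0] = 'grandmother'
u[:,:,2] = [['actor', 'database'], ['drama', 'variety']]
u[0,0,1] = 'perception'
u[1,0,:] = ['week', 'steak', 'drama']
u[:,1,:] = [['anxiety', 'steak', 'database'], ['grandmother', 'permission', 'variety']]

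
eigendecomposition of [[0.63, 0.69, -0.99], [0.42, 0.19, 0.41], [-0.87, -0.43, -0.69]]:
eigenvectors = [[-0.88, -0.56, -0.56], [-0.18, 0.40, 0.80], [0.43, -0.72, 0.2]]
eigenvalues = [1.26, -1.13, 0.0]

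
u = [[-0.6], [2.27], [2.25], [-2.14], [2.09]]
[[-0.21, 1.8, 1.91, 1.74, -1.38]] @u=[[1.9]]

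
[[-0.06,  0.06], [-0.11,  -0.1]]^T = [[-0.06, -0.11], [0.06, -0.1]]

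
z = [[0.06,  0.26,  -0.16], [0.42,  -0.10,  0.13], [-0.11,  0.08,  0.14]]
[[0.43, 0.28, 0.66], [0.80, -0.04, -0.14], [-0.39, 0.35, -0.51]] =z @ [[2.35, -0.06, 0.77],[0.4, 1.90, 0.36],[-1.15, 1.34, -3.25]]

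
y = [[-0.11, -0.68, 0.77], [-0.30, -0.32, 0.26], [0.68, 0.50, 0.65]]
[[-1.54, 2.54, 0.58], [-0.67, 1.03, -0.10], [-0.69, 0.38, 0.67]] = y@[[0.48, -0.13, 1.42], [0.22, -1.55, -0.86], [-1.74, 1.91, 0.20]]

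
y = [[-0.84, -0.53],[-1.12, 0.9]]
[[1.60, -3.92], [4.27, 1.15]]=y @ [[-2.74, 2.16], [1.33, 3.97]]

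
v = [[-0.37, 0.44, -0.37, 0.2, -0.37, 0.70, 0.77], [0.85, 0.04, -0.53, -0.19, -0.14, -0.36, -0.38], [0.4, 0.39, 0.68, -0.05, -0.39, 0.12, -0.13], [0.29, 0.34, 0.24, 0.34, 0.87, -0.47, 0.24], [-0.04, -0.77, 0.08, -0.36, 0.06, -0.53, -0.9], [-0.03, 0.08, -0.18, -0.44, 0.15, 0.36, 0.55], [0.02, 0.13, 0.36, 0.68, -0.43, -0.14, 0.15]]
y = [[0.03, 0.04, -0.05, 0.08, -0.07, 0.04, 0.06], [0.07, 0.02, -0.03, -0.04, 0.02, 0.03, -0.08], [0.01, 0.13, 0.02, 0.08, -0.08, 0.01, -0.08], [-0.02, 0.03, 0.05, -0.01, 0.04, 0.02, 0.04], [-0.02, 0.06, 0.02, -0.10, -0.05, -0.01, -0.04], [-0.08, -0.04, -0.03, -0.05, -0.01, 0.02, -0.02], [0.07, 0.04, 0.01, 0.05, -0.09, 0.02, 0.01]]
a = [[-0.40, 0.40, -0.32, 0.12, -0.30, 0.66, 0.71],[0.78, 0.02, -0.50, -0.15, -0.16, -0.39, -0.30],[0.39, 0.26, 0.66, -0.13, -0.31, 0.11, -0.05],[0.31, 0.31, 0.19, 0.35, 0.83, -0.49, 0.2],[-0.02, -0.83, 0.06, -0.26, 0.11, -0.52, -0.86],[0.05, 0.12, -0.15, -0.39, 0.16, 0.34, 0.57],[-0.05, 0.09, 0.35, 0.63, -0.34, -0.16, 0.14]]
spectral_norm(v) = 1.97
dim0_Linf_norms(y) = [0.08, 0.13, 0.05, 0.1, 0.09, 0.04, 0.08]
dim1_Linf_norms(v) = [0.77, 0.85, 0.68, 0.87, 0.9, 0.55, 0.68]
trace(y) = 0.04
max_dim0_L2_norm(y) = 0.17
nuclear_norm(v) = 6.58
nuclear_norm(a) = 6.20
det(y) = -0.00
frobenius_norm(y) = 0.36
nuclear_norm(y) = 0.83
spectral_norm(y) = 0.25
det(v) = -0.02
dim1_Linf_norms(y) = [0.08, 0.08, 0.13, 0.05, 0.1, 0.08, 0.09]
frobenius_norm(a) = 2.80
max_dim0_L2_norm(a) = 1.31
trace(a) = 1.22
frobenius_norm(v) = 2.96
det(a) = 0.00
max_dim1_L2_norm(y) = 0.19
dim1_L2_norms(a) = [1.21, 1.07, 0.88, 1.15, 1.34, 0.81, 0.83]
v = a + y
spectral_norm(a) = 1.89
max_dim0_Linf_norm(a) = 0.86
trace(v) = 1.26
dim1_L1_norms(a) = [2.91, 2.3, 1.91, 2.68, 2.66, 1.78, 1.76]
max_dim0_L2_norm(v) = 1.4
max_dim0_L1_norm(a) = 2.83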